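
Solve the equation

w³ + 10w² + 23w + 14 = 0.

w = -7 or w = -2 or w = -1

Possible rational roots are divisors of 14. Testing w = -2 gives 0, so (w + 2) is a factor.
Divide: w³ + 10w² + 23w + 14 = (w + 2)(w² + 8w + 7).
Factor the quadratic: w = -1 or w = -7.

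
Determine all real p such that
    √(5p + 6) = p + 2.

Square both sides: 5p + 6 = (p + 2)².
Expand and rearrange: p² - p - 2 = 0.
Solving gives p = 2 or p = -1.
Check each candidate in the original equation:
  p = 2: √(16) = 4, while p + 2 = 4 — valid.
  p = -1: √(1) = 1, while p + 2 = 1 — valid.

p = -1 or p = 2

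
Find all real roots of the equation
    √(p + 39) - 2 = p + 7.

Isolate the radical: √(p + 39) = p + 9.
Square both sides: p + 39 = (p + 9)².
Expand and rearrange: p² + 17p + 42 = 0.
Solving gives p = -3 or p = -14.
Check each candidate in the original equation:
  p = -3: √(36) = 6, while p + 9 = 6 — valid.
  p = -14: √(25) = 5, while p + 9 = -5 — extraneous.

p = -3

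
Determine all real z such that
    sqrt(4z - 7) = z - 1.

Square both sides: 4z - 7 = (z - 1)^2.
Expand and rearrange: z^2 - 6z + 8 = 0.
Solving gives z = 4 or z = 2.
Check each candidate in the original equation:
  z = 4: sqrt(9) = 3, while z - 1 = 3 — valid.
  z = 2: sqrt(1) = 1, while z - 1 = 1 — valid.

z = 2 or z = 4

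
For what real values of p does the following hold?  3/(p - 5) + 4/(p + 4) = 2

p = -2.3394 or p = 6.8394

Multiply both sides by (p - 5)(p + 4):
3(p + 4) + 4(p - 5) = 2(p - 5)(p + 4).
Expand and collect terms: 2p² - 9p - 32 = 0.
By the quadratic formula, p = (9 ± √337) / 4, so p ≈ 6.8394 or p ≈ -2.3394.
Neither value makes a denominator zero (p ≠ 5, p ≠ -4), so both are valid.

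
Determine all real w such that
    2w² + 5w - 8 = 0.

Discriminant: (5)² − 4·2·(-8) = 89.
Quadratic formula: w = (-5 ± √89) / 4.
So w = -5/4 + √(89)/4 ≈ 1.1085 or w = -√(89)/4 - 5/4 ≈ -3.6085.

w = -3.6085 or w = 1.1085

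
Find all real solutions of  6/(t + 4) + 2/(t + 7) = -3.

t = -8.2573 or t = -5.4093

Multiply both sides by (t + 4)(t + 7):
6(t + 7) + 2(t + 4) = -3(t + 4)(t + 7).
Expand and collect terms: -3t² - 41t - 134 = 0.
By the quadratic formula, t = (41 ± √73) / -6, so t ≈ -8.2573 or t ≈ -5.4093.
Neither value makes a denominator zero (t ≠ -4, t ≠ -7), so both are valid.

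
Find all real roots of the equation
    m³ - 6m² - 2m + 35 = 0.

m = -2.1926 or m = 3.1926 or m = 5

Possible rational roots are divisors of 35. Testing m = 5 gives 0, so (m - 5) is a factor.
Divide: m³ - 6m² - 2m + 35 = (m - 5)(m² - m - 7).
Apply the quadratic formula to m² - m - 7 = 0: m = (1 ± √29)/2, i.e. m ≈ 3.1926 or m ≈ -2.1926.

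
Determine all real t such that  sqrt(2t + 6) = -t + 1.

Square both sides: 2t + 6 = (-t + 1)^2.
Expand and rearrange: t^2 - 4t - 5 = 0.
Solving gives t = 5 or t = -1.
Check each candidate in the original equation:
  t = 5: sqrt(16) = 4, while -t + 1 = -4 — extraneous.
  t = -1: sqrt(4) = 2, while -t + 1 = 2 — valid.

t = -1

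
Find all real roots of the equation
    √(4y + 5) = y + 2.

y = -1 or y = 1

Square both sides: 4y + 5 = (y + 2)².
Expand and rearrange: y² - 1 = 0.
Solving gives y = 1 or y = -1.
Check each candidate in the original equation:
  y = 1: √(9) = 3, while y + 2 = 3 — valid.
  y = -1: √(1) = 1, while y + 2 = 1 — valid.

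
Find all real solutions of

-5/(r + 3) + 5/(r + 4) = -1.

r = -5.7913 or r = -1.2087

Multiply both sides by (r + 3)(r + 4):
-5(r + 4) + 5(r + 3) = -(r + 3)(r + 4).
Expand and collect terms: -r^2 - 7r - 7 = 0.
By the quadratic formula, r = (7 +/- sqrt(21)) / -2, so r ~= -5.7913 or r ~= -1.2087.
Neither value makes a denominator zero (r != -3, r != -4), so both are valid.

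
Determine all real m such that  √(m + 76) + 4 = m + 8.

m = 5

Isolate the radical: √(m + 76) = m + 4.
Square both sides: m + 76 = (m + 4)².
Expand and rearrange: m² + 7m - 60 = 0.
Solving gives m = 5 or m = -12.
Check each candidate in the original equation:
  m = 5: √(81) = 9, while m + 4 = 9 — valid.
  m = -12: √(64) = 8, while m + 4 = -8 — extraneous.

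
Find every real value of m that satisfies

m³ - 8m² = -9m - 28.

m = -1.3166 or m = 4 or m = 5.3166

Rearrange: m³ - 8m² + 9m + 28 = 0.
Possible rational roots are divisors of 28. Testing m = 4 gives 0, so (m - 4) is a factor.
Divide: m³ - 8m² + 9m + 28 = (m - 4)(m² - 4m - 7).
Apply the quadratic formula to m² - 4m - 7 = 0: m = (4 ± √44)/2, i.e. m ≈ 5.3166 or m ≈ -1.3166.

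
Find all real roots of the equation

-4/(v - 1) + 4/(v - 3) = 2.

Multiply both sides by (v - 1)(v - 3):
-4(v - 3) + 4(v - 1) = 2(v - 1)(v - 3).
Expand and collect terms: 2v^2 - 8v - 2 = 0.
By the quadratic formula, v = (8 +/- sqrt(80)) / 4, so v ~= 4.2361 or v ~= -0.2361.
Neither value makes a denominator zero (v != 1, v != 3), so both are valid.

v = -0.2361 or v = 4.2361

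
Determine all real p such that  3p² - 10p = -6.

Rearrange to standard form: 3p² - 10p + 6 = 0.
Discriminant: (-10)² − 4·3·6 = 28.
Quadratic formula: p = (10 ± √28) / 6.
So p = √(7)/3 + 5/3 ≈ 2.5486 or p = 5/3 - √(7)/3 ≈ 0.7847.

p = 0.7847 or p = 2.5486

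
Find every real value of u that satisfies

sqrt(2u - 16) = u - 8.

u = 8 or u = 10

Square both sides: 2u - 16 = (u - 8)^2.
Expand and rearrange: u^2 - 18u + 80 = 0.
Solving gives u = 10 or u = 8.
Check each candidate in the original equation:
  u = 10: sqrt(4) = 2, while u - 8 = 2 — valid.
  u = 8: sqrt(0) = 0, while u - 8 = 0 — valid.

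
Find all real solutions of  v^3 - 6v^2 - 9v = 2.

Rearrange: v^3 - 6v^2 - 9v - 2 = 0.
Possible rational roots are divisors of -2. Testing v = -1 gives 0, so (v + 1) is a factor.
Divide: v^3 - 6v^2 - 9v - 2 = (v + 1)(v^2 - 7v - 2).
Apply the quadratic formula to v^2 - 7v - 2 = 0: v = (7 +/- sqrt(57))/2, i.e. v ~= 7.2749 or v ~= -0.2749.

v = -1 or v = -0.2749 or v = 7.2749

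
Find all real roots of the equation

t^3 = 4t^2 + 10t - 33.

Rearrange: t^3 - 4t^2 - 10t + 33 = 0.
Possible rational roots are divisors of 33. Testing t = -3 gives 0, so (t + 3) is a factor.
Divide: t^3 - 4t^2 - 10t + 33 = (t + 3)(t^2 - 7t + 11).
Apply the quadratic formula to t^2 - 7t + 11 = 0: t = (7 +/- sqrt(5))/2, i.e. t ~= 4.618 or t ~= 2.382.

t = -3 or t = 2.382 or t = 4.618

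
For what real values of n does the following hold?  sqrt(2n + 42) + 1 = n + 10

n = -3

Isolate the radical: sqrt(2n + 42) = n + 9.
Square both sides: 2n + 42 = (n + 9)^2.
Expand and rearrange: n^2 + 16n + 39 = 0.
Solving gives n = -3 or n = -13.
Check each candidate in the original equation:
  n = -3: sqrt(36) = 6, while n + 9 = 6 — valid.
  n = -13: sqrt(16) = 4, while n + 9 = -4 — extraneous.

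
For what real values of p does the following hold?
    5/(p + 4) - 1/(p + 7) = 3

Multiply both sides by (p + 4)(p + 7):
5(p + 7) - (p + 4) = 3(p + 4)(p + 7).
Expand and collect terms: 3p^2 + 29p + 53 = 0.
By the quadratic formula, p = (-29 +/- sqrt(205)) / 6, so p ~= -2.447 or p ~= -7.2196.
Neither value makes a denominator zero (p != -4, p != -7), so both are valid.

p = -7.2196 or p = -2.447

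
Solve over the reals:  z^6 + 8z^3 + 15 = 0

z = -1.71 or z = -1.4422

Let u = z^3. The equation becomes u^2 + 8u + 15 = 0.
Factor: (u + 5)(u + 3) = 0, so u = -5 or u = -3.
z^3 = -5 gives z = -(5)^(1/3) ~= -1.71.
z^3 = -3 gives z = -(3)^(1/3) ~= -1.4422.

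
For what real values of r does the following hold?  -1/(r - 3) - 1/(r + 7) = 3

Multiply both sides by (r - 3)(r + 7):
-(r + 7) - (r - 3) = 3(r - 3)(r + 7).
Expand and collect terms: 3r² + 14r - 59 = 0.
By the quadratic formula, r = (-14 ± √904) / 6, so r ≈ 2.6778 or r ≈ -7.3444.
Neither value makes a denominator zero (r ≠ 3, r ≠ -7), so both are valid.

r = -7.3444 or r = 2.6778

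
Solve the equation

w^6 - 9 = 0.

w = -1.4422 or w = 1.4422

Let u = w^3. The equation becomes u^2 - 9 = 0.
Factor: (u - 3)(u + 3) = 0, so u = 3 or u = -3.
w^3 = 3 gives w = (3)^(1/3) ~= 1.4422.
w^3 = -3 gives w = -(3)^(1/3) ~= -1.4422.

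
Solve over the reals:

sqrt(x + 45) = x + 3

Square both sides: x + 45 = (x + 3)^2.
Expand and rearrange: x^2 + 5x - 36 = 0.
Solving gives x = 4 or x = -9.
Check each candidate in the original equation:
  x = 4: sqrt(49) = 7, while x + 3 = 7 — valid.
  x = -9: sqrt(36) = 6, while x + 3 = -6 — extraneous.

x = 4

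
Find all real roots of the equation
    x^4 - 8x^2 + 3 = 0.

Let u = x^2. The equation becomes u^2 - 8u + 3 = 0.
By the quadratic formula, u = sqrt(13) + 4 or u = 4 - sqrt(13).
x^2 = sqrt(13) + 4 gives x = +/-sqrt(sqrt(13) + 4) ~= +/-2.7578.
x^2 = 4 - sqrt(13) gives x = +/-sqrt(4 - sqrt(13)) ~= +/-0.6281.

x = -2.7578 or x = -0.6281 or x = 0.6281 or x = 2.7578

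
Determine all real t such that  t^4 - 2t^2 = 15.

t = -2.2361 or t = 2.2361

Let u = t^2. The equation becomes u^2 - 2u - 15 = 0.
Factor: (u + 3)(u - 5) = 0, so u = -3 or u = 5.
t^2 = -3 < 0 has no real solution.
t^2 = 5 gives t = +/-sqrt(5) ~= +/-2.2361.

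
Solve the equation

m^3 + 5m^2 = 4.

m = -4.8284 or m = -1 or m = 0.8284

Rearrange: m^3 + 5m^2 - 4 = 0.
Possible rational roots are divisors of -4. Testing m = -1 gives 0, so (m + 1) is a factor.
Divide: m^3 + 5m^2 - 4 = (m + 1)(m^2 + 4m - 4).
Apply the quadratic formula to m^2 + 4m - 4 = 0: m = (-4 +/- sqrt(32))/2, i.e. m ~= 0.8284 or m ~= -4.8284.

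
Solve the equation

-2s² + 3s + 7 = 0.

Discriminant: (3)² − 4·(-2)·7 = 65.
Quadratic formula: s = (-3 ± √65) / (-4).
So s = 3/4 - √(65)/4 ≈ -1.2656 or s = 3/4 + √(65)/4 ≈ 2.7656.

s = -1.2656 or s = 2.7656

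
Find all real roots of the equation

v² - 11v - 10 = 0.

v = -0.8443 or v = 11.8443

Discriminant: (-11)² − 4·1·(-10) = 161.
Quadratic formula: v = (11 ± √161) / 2.
So v = 11/2 + √(161)/2 ≈ 11.8443 or v = 11/2 - √(161)/2 ≈ -0.8443.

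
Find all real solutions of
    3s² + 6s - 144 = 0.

Factor: 3(s - 6)(s + 8) = 0.
So s = 6 or s = -8.

s = -8 or s = 6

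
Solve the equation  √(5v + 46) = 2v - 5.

v = 7

Square both sides: 5v + 46 = (2v - 5)².
Expand and rearrange: 4v² - 25v - 21 = 0.
Solving gives v = 7 or v = -0.75.
Check each candidate in the original equation:
  v = 7: √(81) = 9, while 2v - 5 = 9 — valid.
  v = -0.75: √(42.25) = 6.5, while 2v - 5 = -6.5 — extraneous.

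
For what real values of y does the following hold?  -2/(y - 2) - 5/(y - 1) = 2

Multiply both sides by (y - 2)(y - 1):
-2(y - 1) - 5(y - 2) = 2(y - 2)(y - 1).
Expand and collect terms: 2y² + y - 8 = 0.
By the quadratic formula, y = (-1 ± √65) / 4, so y ≈ 1.7656 or y ≈ -2.2656.
Neither value makes a denominator zero (y ≠ 2, y ≠ 1), so both are valid.

y = -2.2656 or y = 1.7656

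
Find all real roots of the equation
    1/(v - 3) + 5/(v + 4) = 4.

Multiply both sides by (v - 3)(v + 4):
(v + 4) + 5(v - 3) = 4(v - 3)(v + 4).
Expand and collect terms: 4v² - 2v - 37 = 0.
By the quadratic formula, v = (2 ± √596) / 8, so v ≈ 3.3016 or v ≈ -2.8016.
Neither value makes a denominator zero (v ≠ 3, v ≠ -4), so both are valid.

v = -2.8016 or v = 3.3016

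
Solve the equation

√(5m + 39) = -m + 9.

m = 2

Square both sides: 5m + 39 = (-m + 9)².
Expand and rearrange: m² - 23m + 42 = 0.
Solving gives m = 21 or m = 2.
Check each candidate in the original equation:
  m = 21: √(144) = 12, while -m + 9 = -12 — extraneous.
  m = 2: √(49) = 7, while -m + 9 = 7 — valid.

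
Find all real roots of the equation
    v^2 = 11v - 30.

Bring every term to one side: v^2 - 11v + 30 = 0.
Factor: (v - 6)(v - 5) = 0.
So v = 6 or v = 5.

v = 5 or v = 6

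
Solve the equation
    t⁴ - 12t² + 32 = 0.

Let u = t². The equation becomes u² - 12u + 32 = 0.
Factor: (u - 8)(u - 4) = 0, so u = 8 or u = 4.
t² = 8 gives t = ±2·√(2) ≈ ±2.8284.
t² = 4 gives t = ±2.

t = -2.8284 or t = -2 or t = 2 or t = 2.8284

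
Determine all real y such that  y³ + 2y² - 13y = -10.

y = -5 or y = 1 or y = 2

Rearrange: y³ + 2y² - 13y + 10 = 0.
Possible rational roots are divisors of 10. Testing y = -5 gives 0, so (y + 5) is a factor.
Divide: y³ + 2y² - 13y + 10 = (y + 5)(y² - 3y + 2).
Factor the quadratic: y = 2 or y = 1.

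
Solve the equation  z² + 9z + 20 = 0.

Factor: (z + 5)(z + 4) = 0.
So z = -5 or z = -4.

z = -5 or z = -4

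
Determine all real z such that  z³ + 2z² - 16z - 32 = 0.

z = -4 or z = -2 or z = 4

Possible rational roots are divisors of -32. Testing z = 4 gives 0, so (z - 4) is a factor.
Divide: z³ + 2z² - 16z - 32 = (z - 4)(z² + 6z + 8).
Factor the quadratic: z = -2 or z = -4.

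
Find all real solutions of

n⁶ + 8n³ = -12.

Let u = n³. The equation becomes u² + 8u + 12 = 0.
Factor: (u + 2)(u + 6) = 0, so u = -2 or u = -6.
n³ = -2 gives n = -∛(2) ≈ -1.2599.
n³ = -6 gives n = -∛(6) ≈ -1.8171.

n = -1.8171 or n = -1.2599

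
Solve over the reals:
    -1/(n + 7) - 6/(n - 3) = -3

n = -6.7235 or n = 5.0569

Multiply both sides by (n + 7)(n - 3):
-(n - 3) - 6(n + 7) = -3(n + 7)(n - 3).
Expand and collect terms: -3n^2 - 5n + 102 = 0.
By the quadratic formula, n = (5 +/- sqrt(1249)) / -6, so n ~= -6.7235 or n ~= 5.0569.
Neither value makes a denominator zero (n != -7, n != 3), so both are valid.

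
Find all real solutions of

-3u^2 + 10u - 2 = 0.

u = 0.2137 or u = 3.1196

Discriminant: (10)^2 - 4*(-3)*(-2) = 76.
Quadratic formula: u = (-10 +/- sqrt(76)) / (-6).
So u = 5/3 - sqrt(19)/3 ~= 0.2137 or u = sqrt(19)/3 + 5/3 ~= 3.1196.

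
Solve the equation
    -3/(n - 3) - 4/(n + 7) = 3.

Multiply both sides by (n - 3)(n + 7):
-3(n + 7) - 4(n - 3) = 3(n - 3)(n + 7).
Expand and collect terms: 3n^2 + 19n - 54 = 0.
By the quadratic formula, n = (-19 +/- sqrt(1009)) / 6, so n ~= 2.1275 or n ~= -8.4608.
Neither value makes a denominator zero (n != 3, n != -7), so both are valid.

n = -8.4608 or n = 2.1275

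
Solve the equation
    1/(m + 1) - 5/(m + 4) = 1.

Multiply both sides by (m + 1)(m + 4):
(m + 4) - 5(m + 1) = (m + 1)(m + 4).
Expand and collect terms: m² + 9m + 5 = 0.
By the quadratic formula, m = (-9 ± √61) / 2, so m ≈ -0.5949 or m ≈ -8.4051.
Neither value makes a denominator zero (m ≠ -1, m ≠ -4), so both are valid.

m = -8.4051 or m = -0.5949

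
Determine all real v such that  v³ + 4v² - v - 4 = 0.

Possible rational roots are divisors of -4. Testing v = -1 gives 0, so (v + 1) is a factor.
Divide: v³ + 4v² - v - 4 = (v + 1)(v² + 3v - 4).
Factor the quadratic: v = 1 or v = -4.

v = -4 or v = -1 or v = 1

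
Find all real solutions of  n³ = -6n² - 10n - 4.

n = -3.4142 or n = -2 or n = -0.5858

Rearrange: n³ + 6n² + 10n + 4 = 0.
Possible rational roots are divisors of 4. Testing n = -2 gives 0, so (n + 2) is a factor.
Divide: n³ + 6n² + 10n + 4 = (n + 2)(n² + 4n + 2).
Apply the quadratic formula to n² + 4n + 2 = 0: n = (-4 ± √8)/2, i.e. n ≈ -0.5858 or n ≈ -3.4142.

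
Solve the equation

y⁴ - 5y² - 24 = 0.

Let u = y². The equation becomes u² - 5u - 24 = 0.
Factor: (u - 8)(u + 3) = 0, so u = 8 or u = -3.
y² = 8 gives y = ±2·√(2) ≈ ±2.8284.
y² = -3 < 0 has no real solution.

y = -2.8284 or y = 2.8284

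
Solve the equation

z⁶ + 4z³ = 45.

Let u = z³. The equation becomes u² + 4u - 45 = 0.
Factor: (u - 5)(u + 9) = 0, so u = 5 or u = -9.
z³ = 5 gives z = ∛(5) ≈ 1.71.
z³ = -9 gives z = -∛(9) ≈ -2.0801.

z = -2.0801 or z = 1.71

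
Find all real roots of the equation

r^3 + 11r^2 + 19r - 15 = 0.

Possible rational roots are divisors of -15. Testing r = -3 gives 0, so (r + 3) is a factor.
Divide: r^3 + 11r^2 + 19r - 15 = (r + 3)(r^2 + 8r - 5).
Apply the quadratic formula to r^2 + 8r - 5 = 0: r = (-8 +/- sqrt(84))/2, i.e. r ~= 0.5826 or r ~= -8.5826.

r = -8.5826 or r = -3 or r = 0.5826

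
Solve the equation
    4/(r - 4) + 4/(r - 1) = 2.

Multiply both sides by (r - 4)(r - 1):
4(r - 1) + 4(r - 4) = 2(r - 4)(r - 1).
Expand and collect terms: 2r^2 - 18r + 28 = 0.
Factor or apply the quadratic formula: r = 7 or r = 2.
Neither value makes a denominator zero (r != 4, r != 1), so both are valid.

r = 2 or r = 7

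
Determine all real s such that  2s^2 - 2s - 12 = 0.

Factor: 2(s - 3)(s + 2) = 0.
So s = 3 or s = -2.

s = -2 or s = 3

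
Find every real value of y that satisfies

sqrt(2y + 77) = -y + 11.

y = 2

Square both sides: 2y + 77 = (-y + 11)^2.
Expand and rearrange: y^2 - 24y + 44 = 0.
Solving gives y = 22 or y = 2.
Check each candidate in the original equation:
  y = 22: sqrt(121) = 11, while -y + 11 = -11 — extraneous.
  y = 2: sqrt(81) = 9, while -y + 11 = 9 — valid.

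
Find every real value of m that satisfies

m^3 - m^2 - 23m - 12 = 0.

m = -4 or m = -0.5414 or m = 5.5414

Possible rational roots are divisors of -12. Testing m = -4 gives 0, so (m + 4) is a factor.
Divide: m^3 - m^2 - 23m - 12 = (m + 4)(m^2 - 5m - 3).
Apply the quadratic formula to m^2 - 5m - 3 = 0: m = (5 +/- sqrt(37))/2, i.e. m ~= 5.5414 or m ~= -0.5414.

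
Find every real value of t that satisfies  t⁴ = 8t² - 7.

t = -2.6458 or t = -1 or t = 1 or t = 2.6458

Let u = t². The equation becomes u² - 8u + 7 = 0.
Factor: (u - 1)(u - 7) = 0, so u = 1 or u = 7.
t² = 1 gives t = ±1.
t² = 7 gives t = ±√(7) ≈ ±2.6458.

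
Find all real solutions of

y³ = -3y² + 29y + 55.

Rearrange: y³ + 3y² - 29y - 55 = 0.
Possible rational roots are divisors of -55. Testing y = 5 gives 0, so (y - 5) is a factor.
Divide: y³ + 3y² - 29y - 55 = (y - 5)(y² + 8y + 11).
Apply the quadratic formula to y² + 8y + 11 = 0: y = (-8 ± √20)/2, i.e. y ≈ -1.7639 or y ≈ -6.2361.

y = -6.2361 or y = -1.7639 or y = 5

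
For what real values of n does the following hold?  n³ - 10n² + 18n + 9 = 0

Possible rational roots are divisors of 9. Testing n = 3 gives 0, so (n - 3) is a factor.
Divide: n³ - 10n² + 18n + 9 = (n - 3)(n² - 7n - 3).
Apply the quadratic formula to n² - 7n - 3 = 0: n = (7 ± √61)/2, i.e. n ≈ 7.4051 or n ≈ -0.4051.

n = -0.4051 or n = 3 or n = 7.4051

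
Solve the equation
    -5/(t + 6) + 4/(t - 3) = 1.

Multiply both sides by (t + 6)(t - 3):
-5(t - 3) + 4(t + 6) = (t + 6)(t - 3).
Expand and collect terms: t² + 4t - 57 = 0.
By the quadratic formula, t = (-4 ± √244) / 2, so t ≈ 5.8102 or t ≈ -9.8102.
Neither value makes a denominator zero (t ≠ -6, t ≠ 3), so both are valid.

t = -9.8102 or t = 5.8102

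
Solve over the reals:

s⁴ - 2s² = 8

Let u = s². The equation becomes u² - 2u - 8 = 0.
Factor: (u - 4)(u + 2) = 0, so u = 4 or u = -2.
s² = 4 gives s = ±2.
s² = -2 < 0 has no real solution.

s = -2 or s = 2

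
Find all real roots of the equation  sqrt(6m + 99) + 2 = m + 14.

Isolate the radical: sqrt(6m + 99) = m + 12.
Square both sides: 6m + 99 = (m + 12)^2.
Expand and rearrange: m^2 + 18m + 45 = 0.
Solving gives m = -3 or m = -15.
Check each candidate in the original equation:
  m = -3: sqrt(81) = 9, while m + 12 = 9 — valid.
  m = -15: sqrt(9) = 3, while m + 12 = -3 — extraneous.

m = -3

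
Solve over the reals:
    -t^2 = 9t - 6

Rearrange to standard form: -t^2 - 9t + 6 = 0.
Discriminant: (-9)^2 - 4*(-1)*6 = 105.
Quadratic formula: t = (9 +/- sqrt(105)) / (-2).
So t = -sqrt(105)/2 - 9/2 ~= -9.6235 or t = -9/2 + sqrt(105)/2 ~= 0.6235.

t = -9.6235 or t = 0.6235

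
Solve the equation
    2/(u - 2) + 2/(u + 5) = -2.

u = -6.1401 or u = 1.1401

Multiply both sides by (u - 2)(u + 5):
2(u + 5) + 2(u - 2) = -2(u - 2)(u + 5).
Expand and collect terms: -2u² - 10u + 14 = 0.
By the quadratic formula, u = (10 ± √212) / -4, so u ≈ -6.1401 or u ≈ 1.1401.
Neither value makes a denominator zero (u ≠ 2, u ≠ -5), so both are valid.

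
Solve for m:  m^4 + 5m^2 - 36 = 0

m = -2 or m = 2

Let u = m^2. The equation becomes u^2 + 5u - 36 = 0.
Factor: (u - 4)(u + 9) = 0, so u = 4 or u = -9.
m^2 = 4 gives m = +/-2.
m^2 = -9 < 0 has no real solution.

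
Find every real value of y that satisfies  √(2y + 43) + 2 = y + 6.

y = 3

Isolate the radical: √(2y + 43) = y + 4.
Square both sides: 2y + 43 = (y + 4)².
Expand and rearrange: y² + 6y - 27 = 0.
Solving gives y = 3 or y = -9.
Check each candidate in the original equation:
  y = 3: √(49) = 7, while y + 4 = 7 — valid.
  y = -9: √(25) = 5, while y + 4 = -5 — extraneous.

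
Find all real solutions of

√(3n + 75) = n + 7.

n = 2

Square both sides: 3n + 75 = (n + 7)².
Expand and rearrange: n² + 11n - 26 = 0.
Solving gives n = 2 or n = -13.
Check each candidate in the original equation:
  n = 2: √(81) = 9, while n + 7 = 9 — valid.
  n = -13: √(36) = 6, while n + 7 = -6 — extraneous.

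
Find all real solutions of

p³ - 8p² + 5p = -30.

p = -1.5311 or p = 3 or p = 6.5311

Rearrange: p³ - 8p² + 5p + 30 = 0.
Possible rational roots are divisors of 30. Testing p = 3 gives 0, so (p - 3) is a factor.
Divide: p³ - 8p² + 5p + 30 = (p - 3)(p² - 5p - 10).
Apply the quadratic formula to p² - 5p - 10 = 0: p = (5 ± √65)/2, i.e. p ≈ 6.5311 or p ≈ -1.5311.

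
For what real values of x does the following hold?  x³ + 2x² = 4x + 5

x = -2.7913 or x = -1 or x = 1.7913

Rearrange: x³ + 2x² - 4x - 5 = 0.
Possible rational roots are divisors of -5. Testing x = -1 gives 0, so (x + 1) is a factor.
Divide: x³ + 2x² - 4x - 5 = (x + 1)(x² + x - 5).
Apply the quadratic formula to x² + x - 5 = 0: x = (-1 ± √21)/2, i.e. x ≈ 1.7913 or x ≈ -2.7913.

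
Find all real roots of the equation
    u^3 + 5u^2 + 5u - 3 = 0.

Possible rational roots are divisors of -3. Testing u = -3 gives 0, so (u + 3) is a factor.
Divide: u^3 + 5u^2 + 5u - 3 = (u + 3)(u^2 + 2u - 1).
Apply the quadratic formula to u^2 + 2u - 1 = 0: u = (-2 +/- sqrt(8))/2, i.e. u ~= 0.4142 or u ~= -2.4142.

u = -3 or u = -2.4142 or u = 0.4142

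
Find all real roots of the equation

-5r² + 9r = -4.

r = -0.3689 or r = 2.1689

Rearrange to standard form: -5r² + 9r + 4 = 0.
Discriminant: (9)² − 4·(-5)·4 = 161.
Quadratic formula: r = (-9 ± √161) / (-10).
So r = 9/10 - √(161)/10 ≈ -0.3689 or r = 9/10 + √(161)/10 ≈ 2.1689.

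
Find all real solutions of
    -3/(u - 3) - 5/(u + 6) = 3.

u = -7.8361 or u = 2.1694

Multiply both sides by (u - 3)(u + 6):
-3(u + 6) - 5(u - 3) = 3(u - 3)(u + 6).
Expand and collect terms: 3u^2 + 17u - 51 = 0.
By the quadratic formula, u = (-17 +/- sqrt(901)) / 6, so u ~= 2.1694 or u ~= -7.8361.
Neither value makes a denominator zero (u != 3, u != -6), so both are valid.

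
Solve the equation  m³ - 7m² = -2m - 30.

m = -1.7417 or m = 3 or m = 5.7417

Rearrange: m³ - 7m² + 2m + 30 = 0.
Possible rational roots are divisors of 30. Testing m = 3 gives 0, so (m - 3) is a factor.
Divide: m³ - 7m² + 2m + 30 = (m - 3)(m² - 4m - 10).
Apply the quadratic formula to m² - 4m - 10 = 0: m = (4 ± √56)/2, i.e. m ≈ 5.7417 or m ≈ -1.7417.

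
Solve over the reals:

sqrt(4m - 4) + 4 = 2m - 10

Isolate the radical: sqrt(4m - 4) = 2m - 14.
Square both sides: 4m - 4 = (2m - 14)^2.
Expand and rearrange: 4m^2 - 60m + 200 = 0.
Solving gives m = 10 or m = 5.
Check each candidate in the original equation:
  m = 10: sqrt(36) = 6, while 2m - 14 = 6 — valid.
  m = 5: sqrt(16) = 4, while 2m - 14 = -4 — extraneous.

m = 10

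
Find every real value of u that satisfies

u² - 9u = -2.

Rearrange to standard form: u² - 9u + 2 = 0.
Discriminant: (-9)² − 4·1·2 = 73.
Quadratic formula: u = (9 ± √73) / 2.
So u = √(73)/2 + 9/2 ≈ 8.772 or u = 9/2 - √(73)/2 ≈ 0.228.

u = 0.228 or u = 8.772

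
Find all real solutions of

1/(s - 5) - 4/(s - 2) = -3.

Multiply both sides by (s - 5)(s - 2):
(s - 2) - 4(s - 5) = -3(s - 5)(s - 2).
Expand and collect terms: -3s² + 24s - 48 = 0.
This has the repeated root s = 4.
Neither value makes a denominator zero (s ≠ 5, s ≠ 2), so both are valid.

s = 4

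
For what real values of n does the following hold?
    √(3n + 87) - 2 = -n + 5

n = -2

Isolate the radical: √(3n + 87) = -n + 7.
Square both sides: 3n + 87 = (-n + 7)².
Expand and rearrange: n² - 17n - 38 = 0.
Solving gives n = 19 or n = -2.
Check each candidate in the original equation:
  n = 19: √(144) = 12, while -n + 7 = -12 — extraneous.
  n = -2: √(81) = 9, while -n + 7 = 9 — valid.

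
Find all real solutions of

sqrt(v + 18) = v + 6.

Square both sides: v + 18 = (v + 6)^2.
Expand and rearrange: v^2 + 11v + 18 = 0.
Solving gives v = -2 or v = -9.
Check each candidate in the original equation:
  v = -2: sqrt(16) = 4, while v + 6 = 4 — valid.
  v = -9: sqrt(9) = 3, while v + 6 = -3 — extraneous.

v = -2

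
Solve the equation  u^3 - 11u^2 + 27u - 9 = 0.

u = 0.3944 or u = 3 or u = 7.6056

Possible rational roots are divisors of -9. Testing u = 3 gives 0, so (u - 3) is a factor.
Divide: u^3 - 11u^2 + 27u - 9 = (u - 3)(u^2 - 8u + 3).
Apply the quadratic formula to u^2 - 8u + 3 = 0: u = (8 +/- sqrt(52))/2, i.e. u ~= 7.6056 or u ~= 0.3944.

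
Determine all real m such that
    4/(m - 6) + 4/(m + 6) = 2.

m = -4.3246 or m = 8.3246

Multiply both sides by (m - 6)(m + 6):
4(m + 6) + 4(m - 6) = 2(m - 6)(m + 6).
Expand and collect terms: 2m² - 8m - 72 = 0.
By the quadratic formula, m = (8 ± √640) / 4, so m ≈ 8.3246 or m ≈ -4.3246.
Neither value makes a denominator zero (m ≠ 6, m ≠ -6), so both are valid.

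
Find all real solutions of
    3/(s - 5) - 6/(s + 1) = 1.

Multiply both sides by (s - 5)(s + 1):
3(s + 1) - 6(s - 5) = (s - 5)(s + 1).
Expand and collect terms: s² - s - 38 = 0.
By the quadratic formula, s = (1 ± √153) / 2, so s ≈ 6.6847 or s ≈ -5.6847.
Neither value makes a denominator zero (s ≠ 5, s ≠ -1), so both are valid.

s = -5.6847 or s = 6.6847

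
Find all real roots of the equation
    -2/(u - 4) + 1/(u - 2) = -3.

Multiply both sides by (u - 4)(u - 2):
-2(u - 2) + (u - 4) = -3(u - 4)(u - 2).
Expand and collect terms: -3u² + 19u - 24 = 0.
By the quadratic formula, u = (-19 ± √73) / -6, so u ≈ 1.7427 or u ≈ 4.5907.
Neither value makes a denominator zero (u ≠ 4, u ≠ 2), so both are valid.

u = 1.7427 or u = 4.5907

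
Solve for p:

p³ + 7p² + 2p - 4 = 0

p = -6.6056 or p = -1 or p = 0.6056

Possible rational roots are divisors of -4. Testing p = -1 gives 0, so (p + 1) is a factor.
Divide: p³ + 7p² + 2p - 4 = (p + 1)(p² + 6p - 4).
Apply the quadratic formula to p² + 6p - 4 = 0: p = (-6 ± √52)/2, i.e. p ≈ 0.6056 or p ≈ -6.6056.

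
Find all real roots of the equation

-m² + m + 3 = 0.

Discriminant: (1)² − 4·(-1)·3 = 13.
Quadratic formula: m = (-1 ± √13) / (-2).
So m = 1/2 - √(13)/2 ≈ -1.3028 or m = 1/2 + √(13)/2 ≈ 2.3028.

m = -1.3028 or m = 2.3028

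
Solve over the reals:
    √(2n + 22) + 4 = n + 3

Isolate the radical: √(2n + 22) = n - 1.
Square both sides: 2n + 22 = (n - 1)².
Expand and rearrange: n² - 4n - 21 = 0.
Solving gives n = 7 or n = -3.
Check each candidate in the original equation:
  n = 7: √(36) = 6, while n - 1 = 6 — valid.
  n = -3: √(16) = 4, while n - 1 = -4 — extraneous.

n = 7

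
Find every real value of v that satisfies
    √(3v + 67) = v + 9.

Square both sides: 3v + 67 = (v + 9)².
Expand and rearrange: v² + 15v + 14 = 0.
Solving gives v = -1 or v = -14.
Check each candidate in the original equation:
  v = -1: √(64) = 8, while v + 9 = 8 — valid.
  v = -14: √(25) = 5, while v + 9 = -5 — extraneous.

v = -1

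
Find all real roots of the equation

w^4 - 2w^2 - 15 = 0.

w = -2.2361 or w = 2.2361

Let u = w^2. The equation becomes u^2 - 2u - 15 = 0.
Factor: (u + 3)(u - 5) = 0, so u = -3 or u = 5.
w^2 = -3 < 0 has no real solution.
w^2 = 5 gives w = +/-sqrt(5) ~= +/-2.2361.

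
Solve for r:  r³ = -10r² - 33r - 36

Rearrange: r³ + 10r² + 33r + 36 = 0.
Possible rational roots are divisors of 36. Testing r = -4 gives 0, so (r + 4) is a factor.
Divide: r³ + 10r² + 33r + 36 = (r + 4)(r² + 6r + 9).
The quadratic has the repeated root r = -3.

r = -4 or r = -3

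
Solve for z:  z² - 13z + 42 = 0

Factor: (z - 7)(z - 6) = 0.
So z = 7 or z = 6.

z = 6 or z = 7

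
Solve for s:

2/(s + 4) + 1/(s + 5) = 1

Multiply both sides by (s + 4)(s + 5):
2(s + 5) + (s + 4) = (s + 4)(s + 5).
Expand and collect terms: s^2 + 6s + 6 = 0.
By the quadratic formula, s = (-6 +/- sqrt(12)) / 2, so s ~= -1.2679 or s ~= -4.7321.
Neither value makes a denominator zero (s != -4, s != -5), so both are valid.

s = -4.7321 or s = -1.2679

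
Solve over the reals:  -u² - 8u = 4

u = -7.4641 or u = -0.5359

Rearrange to standard form: -u² - 8u - 4 = 0.
Discriminant: (-8)² − 4·(-1)·(-4) = 48.
Quadratic formula: u = (8 ± √48) / (-2).
So u = -4 - 2·√(3) ≈ -7.4641 or u = -4 + 2·√(3) ≈ -0.5359.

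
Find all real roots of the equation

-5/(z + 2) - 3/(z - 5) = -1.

z = 0.8902 or z = 10.1098

Multiply both sides by (z + 2)(z - 5):
-5(z - 5) - 3(z + 2) = -(z + 2)(z - 5).
Expand and collect terms: -z² + 11z - 9 = 0.
By the quadratic formula, z = (-11 ± √85) / -2, so z ≈ 0.8902 or z ≈ 10.1098.
Neither value makes a denominator zero (z ≠ -2, z ≠ 5), so both are valid.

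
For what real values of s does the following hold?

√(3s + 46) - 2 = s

Isolate the radical: √(3s + 46) = s + 2.
Square both sides: 3s + 46 = (s + 2)².
Expand and rearrange: s² + s - 42 = 0.
Solving gives s = 6 or s = -7.
Check each candidate in the original equation:
  s = 6: √(64) = 8, while s + 2 = 8 — valid.
  s = -7: √(25) = 5, while s + 2 = -5 — extraneous.

s = 6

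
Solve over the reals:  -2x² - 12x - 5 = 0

Discriminant: (-12)² − 4·(-2)·(-5) = 104.
Quadratic formula: x = (12 ± √104) / (-4).
So x = -3 - √(26)/2 ≈ -5.5495 or x = -3 + √(26)/2 ≈ -0.4505.

x = -5.5495 or x = -0.4505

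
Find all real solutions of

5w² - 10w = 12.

w = -0.8439 or w = 2.8439

Rearrange to standard form: 5w² - 10w - 12 = 0.
Discriminant: (-10)² − 4·5·(-12) = 340.
Quadratic formula: w = (10 ± √340) / 10.
So w = 1 + √(85)/5 ≈ 2.8439 or w = 1 - √(85)/5 ≈ -0.8439.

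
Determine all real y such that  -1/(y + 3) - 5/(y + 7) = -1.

Multiply both sides by (y + 3)(y + 7):
-(y + 7) - 5(y + 3) = -(y + 3)(y + 7).
Expand and collect terms: -y² - 4y + 1 = 0.
By the quadratic formula, y = (4 ± √20) / -2, so y ≈ -4.2361 or y ≈ 0.2361.
Neither value makes a denominator zero (y ≠ -3, y ≠ -7), so both are valid.

y = -4.2361 or y = 0.2361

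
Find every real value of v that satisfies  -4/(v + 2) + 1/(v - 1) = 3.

Multiply both sides by (v + 2)(v - 1):
-4(v - 1) + (v + 2) = 3(v + 2)(v - 1).
Expand and collect terms: 3v² + 6v - 12 = 0.
By the quadratic formula, v = (-6 ± √180) / 6, so v ≈ 1.2361 or v ≈ -3.2361.
Neither value makes a denominator zero (v ≠ -2, v ≠ 1), so both are valid.

v = -3.2361 or v = 1.2361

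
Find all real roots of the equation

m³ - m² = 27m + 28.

Rearrange: m³ - m² - 27m - 28 = 0.
Possible rational roots are divisors of -28. Testing m = -4 gives 0, so (m + 4) is a factor.
Divide: m³ - m² - 27m - 28 = (m + 4)(m² - 5m - 7).
Apply the quadratic formula to m² - 5m - 7 = 0: m = (5 ± √53)/2, i.e. m ≈ 6.1401 or m ≈ -1.1401.

m = -4 or m = -1.1401 or m = 6.1401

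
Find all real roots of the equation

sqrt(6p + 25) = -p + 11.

p = 4

Square both sides: 6p + 25 = (-p + 11)^2.
Expand and rearrange: p^2 - 28p + 96 = 0.
Solving gives p = 24 or p = 4.
Check each candidate in the original equation:
  p = 24: sqrt(169) = 13, while -p + 11 = -13 — extraneous.
  p = 4: sqrt(49) = 7, while -p + 11 = 7 — valid.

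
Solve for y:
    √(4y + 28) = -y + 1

y = -3

Square both sides: 4y + 28 = (-y + 1)².
Expand and rearrange: y² - 6y - 27 = 0.
Solving gives y = 9 or y = -3.
Check each candidate in the original equation:
  y = 9: √(64) = 8, while -y + 1 = -8 — extraneous.
  y = -3: √(16) = 4, while -y + 1 = 4 — valid.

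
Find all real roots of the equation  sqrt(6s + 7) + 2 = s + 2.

s = 7

Isolate the radical: sqrt(6s + 7) = s.
Square both sides: 6s + 7 = (s)^2.
Expand and rearrange: s^2 - 6s - 7 = 0.
Solving gives s = 7 or s = -1.
Check each candidate in the original equation:
  s = 7: sqrt(49) = 7, while s = 7 — valid.
  s = -1: sqrt(1) = 1, while s = -1 — extraneous.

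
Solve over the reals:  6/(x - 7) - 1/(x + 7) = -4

x = -6.7193 or x = 5.4693

Multiply both sides by (x - 7)(x + 7):
6(x + 7) - (x - 7) = -4(x - 7)(x + 7).
Expand and collect terms: -4x^2 - 5x + 147 = 0.
By the quadratic formula, x = (5 +/- sqrt(2377)) / -8, so x ~= -6.7193 or x ~= 5.4693.
Neither value makes a denominator zero (x != 7, x != -7), so both are valid.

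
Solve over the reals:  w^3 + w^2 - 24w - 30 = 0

w = -4.7321 or w = -1.2679 or w = 5

Possible rational roots are divisors of -30. Testing w = 5 gives 0, so (w - 5) is a factor.
Divide: w^3 + w^2 - 24w - 30 = (w - 5)(w^2 + 6w + 6).
Apply the quadratic formula to w^2 + 6w + 6 = 0: w = (-6 +/- sqrt(12))/2, i.e. w ~= -1.2679 or w ~= -4.7321.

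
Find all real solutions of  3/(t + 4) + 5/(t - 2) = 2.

t = -3 or t = 5

Multiply both sides by (t + 4)(t - 2):
3(t - 2) + 5(t + 4) = 2(t + 4)(t - 2).
Expand and collect terms: 2t² - 4t - 30 = 0.
Factor or apply the quadratic formula: t = 5 or t = -3.
Neither value makes a denominator zero (t ≠ -4, t ≠ 2), so both are valid.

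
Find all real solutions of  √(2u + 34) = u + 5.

Square both sides: 2u + 34 = (u + 5)².
Expand and rearrange: u² + 8u - 9 = 0.
Solving gives u = 1 or u = -9.
Check each candidate in the original equation:
  u = 1: √(36) = 6, while u + 5 = 6 — valid.
  u = -9: √(16) = 4, while u + 5 = -4 — extraneous.

u = 1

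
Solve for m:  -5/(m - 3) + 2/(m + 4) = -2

m = -4.7562 or m = 5.2562

Multiply both sides by (m - 3)(m + 4):
-5(m + 4) + 2(m - 3) = -2(m - 3)(m + 4).
Expand and collect terms: -2m² + m + 50 = 0.
By the quadratic formula, m = (-1 ± √401) / -4, so m ≈ -4.7562 or m ≈ 5.2562.
Neither value makes a denominator zero (m ≠ 3, m ≠ -4), so both are valid.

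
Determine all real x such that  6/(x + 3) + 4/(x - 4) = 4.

x = -1.7231 or x = 5.2231

Multiply both sides by (x + 3)(x - 4):
6(x - 4) + 4(x + 3) = 4(x + 3)(x - 4).
Expand and collect terms: 4x^2 - 14x - 36 = 0.
By the quadratic formula, x = (14 +/- sqrt(772)) / 8, so x ~= 5.2231 or x ~= -1.7231.
Neither value makes a denominator zero (x != -3, x != 4), so both are valid.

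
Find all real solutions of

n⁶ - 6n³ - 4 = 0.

Let u = n³. The equation becomes u² - 6u - 4 = 0.
By the quadratic formula, u = 3 + √(13) or u = 3 - √(13).
n³ = 3 + √(13) gives n = ∛(3 + √(13)) ≈ 1.8763.
n³ = 3 - √(13) gives n = -∛(-3 + √(13)) ≈ -0.846.

n = -0.846 or n = 1.8763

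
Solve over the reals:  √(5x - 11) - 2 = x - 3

x = 3 or x = 4

Isolate the radical: √(5x - 11) = x - 1.
Square both sides: 5x - 11 = (x - 1)².
Expand and rearrange: x² - 7x + 12 = 0.
Solving gives x = 4 or x = 3.
Check each candidate in the original equation:
  x = 4: √(9) = 3, while x - 1 = 3 — valid.
  x = 3: √(4) = 2, while x - 1 = 2 — valid.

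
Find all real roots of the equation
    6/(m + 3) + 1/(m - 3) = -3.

m = -5.086 or m = 2.7527

Multiply both sides by (m + 3)(m - 3):
6(m - 3) + (m + 3) = -3(m + 3)(m - 3).
Expand and collect terms: -3m² - 7m + 42 = 0.
By the quadratic formula, m = (7 ± √553) / -6, so m ≈ -5.086 or m ≈ 2.7527.
Neither value makes a denominator zero (m ≠ -3, m ≠ 3), so both are valid.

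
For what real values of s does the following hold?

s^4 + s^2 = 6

s = -1.4142 or s = 1.4142

Let u = s^2. The equation becomes u^2 + u - 6 = 0.
Factor: (u + 3)(u - 2) = 0, so u = -3 or u = 2.
s^2 = -3 < 0 has no real solution.
s^2 = 2 gives s = +/-sqrt(2) ~= +/-1.4142.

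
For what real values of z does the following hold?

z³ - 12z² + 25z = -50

Rearrange: z³ - 12z² + 25z + 50 = 0.
Possible rational roots are divisors of 50. Testing z = 5 gives 0, so (z - 5) is a factor.
Divide: z³ - 12z² + 25z + 50 = (z - 5)(z² - 7z - 10).
Apply the quadratic formula to z² - 7z - 10 = 0: z = (7 ± √89)/2, i.e. z ≈ 8.217 or z ≈ -1.217.

z = -1.217 or z = 5 or z = 8.217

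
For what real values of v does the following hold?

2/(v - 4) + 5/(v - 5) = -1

v = -2.3166 or v = 4.3166

Multiply both sides by (v - 4)(v - 5):
2(v - 5) + 5(v - 4) = -(v - 4)(v - 5).
Expand and collect terms: -v² + 2v + 10 = 0.
By the quadratic formula, v = (-2 ± √44) / -2, so v ≈ -2.3166 or v ≈ 4.3166.
Neither value makes a denominator zero (v ≠ 4, v ≠ 5), so both are valid.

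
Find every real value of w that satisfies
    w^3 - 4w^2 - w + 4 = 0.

w = -1 or w = 1 or w = 4

Possible rational roots are divisors of 4. Testing w = 4 gives 0, so (w - 4) is a factor.
Divide: w^3 - 4w^2 - w + 4 = (w - 4)(w^2 - 1).
Factor the quadratic: w = 1 or w = -1.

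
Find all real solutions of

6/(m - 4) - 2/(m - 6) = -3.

Multiply both sides by (m - 4)(m - 6):
6(m - 6) - 2(m - 4) = -3(m - 4)(m - 6).
Expand and collect terms: -3m² + 26m - 44 = 0.
By the quadratic formula, m = (-26 ± √148) / -6, so m ≈ 2.3057 or m ≈ 6.3609.
Neither value makes a denominator zero (m ≠ 4, m ≠ 6), so both are valid.

m = 2.3057 or m = 6.3609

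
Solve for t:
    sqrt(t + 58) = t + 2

t = 6

Square both sides: t + 58 = (t + 2)^2.
Expand and rearrange: t^2 + 3t - 54 = 0.
Solving gives t = 6 or t = -9.
Check each candidate in the original equation:
  t = 6: sqrt(64) = 8, while t + 2 = 8 — valid.
  t = -9: sqrt(49) = 7, while t + 2 = -7 — extraneous.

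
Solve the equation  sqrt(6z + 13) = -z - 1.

z = -2

Square both sides: 6z + 13 = (-z - 1)^2.
Expand and rearrange: z^2 - 4z - 12 = 0.
Solving gives z = 6 or z = -2.
Check each candidate in the original equation:
  z = 6: sqrt(49) = 7, while -z - 1 = -7 — extraneous.
  z = -2: sqrt(1) = 1, while -z - 1 = 1 — valid.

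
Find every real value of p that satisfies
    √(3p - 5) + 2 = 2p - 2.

p = 3

Isolate the radical: √(3p - 5) = 2p - 4.
Square both sides: 3p - 5 = (2p - 4)².
Expand and rearrange: 4p² - 19p + 21 = 0.
Solving gives p = 3 or p = 1.75.
Check each candidate in the original equation:
  p = 3: √(4) = 2, while 2p - 4 = 2 — valid.
  p = 1.75: √(0.25) = 0.5, while 2p - 4 = -0.5 — extraneous.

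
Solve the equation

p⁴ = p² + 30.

p = -2.4495 or p = 2.4495

Let u = p². The equation becomes u² - u - 30 = 0.
Factor: (u - 6)(u + 5) = 0, so u = 6 or u = -5.
p² = 6 gives p = ±√(6) ≈ ±2.4495.
p² = -5 < 0 has no real solution.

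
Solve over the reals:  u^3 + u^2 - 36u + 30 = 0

Possible rational roots are divisors of 30. Testing u = 5 gives 0, so (u - 5) is a factor.
Divide: u^3 + u^2 - 36u + 30 = (u - 5)(u^2 + 6u - 6).
Apply the quadratic formula to u^2 + 6u - 6 = 0: u = (-6 +/- sqrt(60))/2, i.e. u ~= 0.873 or u ~= -6.873.

u = -6.873 or u = 0.873 or u = 5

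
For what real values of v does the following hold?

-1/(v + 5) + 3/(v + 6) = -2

v = -7.2247 or v = -4.7753

Multiply both sides by (v + 5)(v + 6):
-(v + 6) + 3(v + 5) = -2(v + 5)(v + 6).
Expand and collect terms: -2v^2 - 24v - 69 = 0.
By the quadratic formula, v = (24 +/- sqrt(24)) / -4, so v ~= -7.2247 or v ~= -4.7753.
Neither value makes a denominator zero (v != -5, v != -6), so both are valid.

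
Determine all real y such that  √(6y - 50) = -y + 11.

Square both sides: 6y - 50 = (-y + 11)².
Expand and rearrange: y² - 28y + 171 = 0.
Solving gives y = 19 or y = 9.
Check each candidate in the original equation:
  y = 19: √(64) = 8, while -y + 11 = -8 — extraneous.
  y = 9: √(4) = 2, while -y + 11 = 2 — valid.

y = 9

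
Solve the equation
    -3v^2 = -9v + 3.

v = 0.382 or v = 2.618

Rearrange to standard form: -3v^2 + 9v - 3 = 0.
Discriminant: (9)^2 - 4*(-3)*(-3) = 45.
Quadratic formula: v = (-9 +/- sqrt(45)) / (-6).
So v = 3/2 - sqrt(5)/2 ~= 0.382 or v = sqrt(5)/2 + 3/2 ~= 2.618.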